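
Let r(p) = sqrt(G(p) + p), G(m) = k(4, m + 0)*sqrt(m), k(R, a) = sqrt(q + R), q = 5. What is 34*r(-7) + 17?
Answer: 17 + 34*sqrt(-7 + 3*I*sqrt(7)) ≈ 62.508 + 100.81*I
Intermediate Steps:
k(R, a) = sqrt(5 + R)
G(m) = 3*sqrt(m) (G(m) = sqrt(5 + 4)*sqrt(m) = sqrt(9)*sqrt(m) = 3*sqrt(m))
r(p) = sqrt(p + 3*sqrt(p)) (r(p) = sqrt(3*sqrt(p) + p) = sqrt(p + 3*sqrt(p)))
34*r(-7) + 17 = 34*sqrt(-7 + 3*sqrt(-7)) + 17 = 34*sqrt(-7 + 3*(I*sqrt(7))) + 17 = 34*sqrt(-7 + 3*I*sqrt(7)) + 17 = 17 + 34*sqrt(-7 + 3*I*sqrt(7))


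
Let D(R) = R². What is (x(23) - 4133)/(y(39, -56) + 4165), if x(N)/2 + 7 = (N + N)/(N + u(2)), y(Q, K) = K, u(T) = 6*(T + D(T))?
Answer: -244581/242431 ≈ -1.0089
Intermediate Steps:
u(T) = 6*T + 6*T² (u(T) = 6*(T + T²) = 6*T + 6*T²)
x(N) = -14 + 4*N/(36 + N) (x(N) = -14 + 2*((N + N)/(N + 6*2*(1 + 2))) = -14 + 2*((2*N)/(N + 6*2*3)) = -14 + 2*((2*N)/(N + 36)) = -14 + 2*((2*N)/(36 + N)) = -14 + 2*(2*N/(36 + N)) = -14 + 4*N/(36 + N))
(x(23) - 4133)/(y(39, -56) + 4165) = (2*(-252 - 5*23)/(36 + 23) - 4133)/(-56 + 4165) = (2*(-252 - 115)/59 - 4133)/4109 = (2*(1/59)*(-367) - 4133)*(1/4109) = (-734/59 - 4133)*(1/4109) = -244581/59*1/4109 = -244581/242431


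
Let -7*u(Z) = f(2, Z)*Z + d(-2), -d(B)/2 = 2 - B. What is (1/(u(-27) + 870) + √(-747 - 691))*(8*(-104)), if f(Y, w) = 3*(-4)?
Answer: -2912/2887 - 832*I*√1438 ≈ -1.0087 - 31550.0*I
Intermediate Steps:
f(Y, w) = -12
d(B) = -4 + 2*B (d(B) = -2*(2 - B) = -4 + 2*B)
u(Z) = 8/7 + 12*Z/7 (u(Z) = -(-12*Z + (-4 + 2*(-2)))/7 = -(-12*Z + (-4 - 4))/7 = -(-12*Z - 8)/7 = -(-8 - 12*Z)/7 = 8/7 + 12*Z/7)
(1/(u(-27) + 870) + √(-747 - 691))*(8*(-104)) = (1/((8/7 + (12/7)*(-27)) + 870) + √(-747 - 691))*(8*(-104)) = (1/((8/7 - 324/7) + 870) + √(-1438))*(-832) = (1/(-316/7 + 870) + I*√1438)*(-832) = (1/(5774/7) + I*√1438)*(-832) = (7/5774 + I*√1438)*(-832) = -2912/2887 - 832*I*√1438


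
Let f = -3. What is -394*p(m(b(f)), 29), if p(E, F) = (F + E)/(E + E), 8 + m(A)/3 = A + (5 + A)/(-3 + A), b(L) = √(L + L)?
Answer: 23246/1129 + 39991*I*√6/3387 ≈ 20.59 + 28.922*I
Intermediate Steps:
b(L) = √2*√L (b(L) = √(2*L) = √2*√L)
m(A) = -24 + 3*A + 3*(5 + A)/(-3 + A) (m(A) = -24 + 3*(A + (5 + A)/(-3 + A)) = -24 + (3*A + 3*(5 + A)/(-3 + A)) = -24 + 3*A + 3*(5 + A)/(-3 + A))
p(E, F) = (E + F)/(2*E) (p(E, F) = (E + F)/((2*E)) = (E + F)*(1/(2*E)) = (E + F)/(2*E))
-394*p(m(b(f)), 29) = -197*(3*(29 + (√2*√(-3))² - 10*√2*√(-3))/(-3 + √2*√(-3)) + 29)/(3*(29 + (√2*√(-3))² - 10*√2*√(-3))/(-3 + √2*√(-3))) = -197*(3*(29 + (√2*(I*√3))² - 10*√2*I*√3)/(-3 + √2*(I*√3)) + 29)/(3*(29 + (√2*(I*√3))² - 10*√2*I*√3)/(-3 + √2*(I*√3))) = -197*(3*(29 + (I*√6)² - 10*I*√6)/(-3 + I*√6) + 29)/(3*(29 + (I*√6)² - 10*I*√6)/(-3 + I*√6)) = -197*(3*(29 - 6 - 10*I*√6)/(-3 + I*√6) + 29)/(3*(29 - 6 - 10*I*√6)/(-3 + I*√6)) = -197*(3*(23 - 10*I*√6)/(-3 + I*√6) + 29)/(3*(23 - 10*I*√6)/(-3 + I*√6)) = -197*(-3 + I*√6)/(3*(23 - 10*I*√6))*(29 + 3*(23 - 10*I*√6)/(-3 + I*√6)) = -197*(-3 + I*√6)*(29 + 3*(23 - 10*I*√6)/(-3 + I*√6))/(3*(23 - 10*I*√6))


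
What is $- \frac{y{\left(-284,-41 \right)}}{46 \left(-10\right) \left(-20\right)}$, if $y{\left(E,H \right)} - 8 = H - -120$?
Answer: $- \frac{87}{9200} \approx -0.0094565$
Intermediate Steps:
$y{\left(E,H \right)} = 128 + H$ ($y{\left(E,H \right)} = 8 + \left(H - -120\right) = 8 + \left(H + 120\right) = 8 + \left(120 + H\right) = 128 + H$)
$- \frac{y{\left(-284,-41 \right)}}{46 \left(-10\right) \left(-20\right)} = - \frac{128 - 41}{46 \left(-10\right) \left(-20\right)} = - \frac{87}{\left(-460\right) \left(-20\right)} = - \frac{87}{9200}$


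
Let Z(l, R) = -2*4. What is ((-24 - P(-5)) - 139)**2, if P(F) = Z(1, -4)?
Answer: 24025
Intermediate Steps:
Z(l, R) = -8
P(F) = -8
((-24 - P(-5)) - 139)**2 = ((-24 - 1*(-8)) - 139)**2 = ((-24 + 8) - 139)**2 = (-16 - 139)**2 = (-155)**2 = 24025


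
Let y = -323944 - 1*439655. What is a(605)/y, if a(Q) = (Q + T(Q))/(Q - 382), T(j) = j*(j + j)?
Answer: -732655/170282577 ≈ -0.0043026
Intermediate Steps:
T(j) = 2*j² (T(j) = j*(2*j) = 2*j²)
y = -763599 (y = -323944 - 439655 = -763599)
a(Q) = (Q + 2*Q²)/(-382 + Q) (a(Q) = (Q + 2*Q²)/(Q - 382) = (Q + 2*Q²)/(-382 + Q))
a(605)/y = (605*(1 + 2*605)/(-382 + 605))/(-763599) = (605*(1 + 1210)/223)*(-1/763599) = (605*(1/223)*1211)*(-1/763599) = (732655/223)*(-1/763599) = -732655/170282577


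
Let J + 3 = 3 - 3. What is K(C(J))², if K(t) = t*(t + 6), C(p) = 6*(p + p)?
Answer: 1166400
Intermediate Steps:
J = -3 (J = -3 + (3 - 3) = -3 + 0 = -3)
C(p) = 12*p (C(p) = 6*(2*p) = 12*p)
K(t) = t*(6 + t)
K(C(J))² = ((12*(-3))*(6 + 12*(-3)))² = (-36*(6 - 36))² = (-36*(-30))² = 1080² = 1166400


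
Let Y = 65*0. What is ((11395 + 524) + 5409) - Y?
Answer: 17328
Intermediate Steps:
Y = 0
((11395 + 524) + 5409) - Y = ((11395 + 524) + 5409) - 1*0 = (11919 + 5409) + 0 = 17328 + 0 = 17328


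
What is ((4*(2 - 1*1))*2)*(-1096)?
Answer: -8768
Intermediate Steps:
((4*(2 - 1*1))*2)*(-1096) = ((4*(2 - 1))*2)*(-1096) = ((4*1)*2)*(-1096) = (4*2)*(-1096) = 8*(-1096) = -8768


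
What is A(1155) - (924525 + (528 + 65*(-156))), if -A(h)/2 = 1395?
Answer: -917703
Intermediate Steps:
A(h) = -2790 (A(h) = -2*1395 = -2790)
A(1155) - (924525 + (528 + 65*(-156))) = -2790 - (924525 + (528 + 65*(-156))) = -2790 - (924525 + (528 - 10140)) = -2790 - (924525 - 9612) = -2790 - 1*914913 = -2790 - 914913 = -917703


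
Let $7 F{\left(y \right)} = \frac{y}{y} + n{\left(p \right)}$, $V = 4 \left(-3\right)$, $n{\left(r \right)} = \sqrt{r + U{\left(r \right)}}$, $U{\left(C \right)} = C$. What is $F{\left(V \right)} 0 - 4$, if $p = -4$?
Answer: $-4$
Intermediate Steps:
$n{\left(r \right)} = \sqrt{2} \sqrt{r}$ ($n{\left(r \right)} = \sqrt{r + r} = \sqrt{2 r} = \sqrt{2} \sqrt{r}$)
$V = -12$
$F{\left(y \right)} = \frac{1}{7} + \frac{2 i \sqrt{2}}{7}$ ($F{\left(y \right)} = \frac{\frac{y}{y} + \sqrt{2} \sqrt{-4}}{7} = \frac{1 + \sqrt{2} \cdot 2 i}{7} = \frac{1 + 2 i \sqrt{2}}{7} = \frac{1}{7} + \frac{2 i \sqrt{2}}{7}$)
$F{\left(V \right)} 0 - 4 = \left(\frac{1}{7} + \frac{2 i \sqrt{2}}{7}\right) 0 - 4 = 0 - 4 = -4$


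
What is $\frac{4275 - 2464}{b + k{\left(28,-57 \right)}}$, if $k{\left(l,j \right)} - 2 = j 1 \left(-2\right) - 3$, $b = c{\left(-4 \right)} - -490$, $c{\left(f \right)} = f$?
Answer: $\frac{1811}{599} \approx 3.0234$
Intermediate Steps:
$b = 486$ ($b = -4 - -490 = -4 + 490 = 486$)
$k{\left(l,j \right)} = -1 - 2 j$ ($k{\left(l,j \right)} = 2 + \left(j 1 \left(-2\right) - 3\right) = 2 + \left(j \left(-2\right) - 3\right) = 2 - \left(3 + 2 j\right) = -1 - 2 j$)
$\frac{4275 - 2464}{b + k{\left(28,-57 \right)}} = \frac{4275 - 2464}{486 - -113} = \frac{1811}{486 + \left(-1 + 114\right)} = \frac{1811}{486 + 113} = \frac{1811}{599}$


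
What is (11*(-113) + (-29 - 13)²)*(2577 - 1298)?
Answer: 666359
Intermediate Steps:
(11*(-113) + (-29 - 13)²)*(2577 - 1298) = (-1243 + (-42)²)*1279 = (-1243 + 1764)*1279 = 521*1279 = 666359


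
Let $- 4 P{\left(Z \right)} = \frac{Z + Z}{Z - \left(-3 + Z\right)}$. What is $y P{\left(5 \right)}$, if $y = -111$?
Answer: $\frac{185}{2} \approx 92.5$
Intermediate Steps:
$P{\left(Z \right)} = - \frac{Z}{6}$ ($P{\left(Z \right)} = - \frac{\left(Z + Z\right) \frac{1}{Z - \left(-3 + Z\right)}}{4} = - \frac{2 Z \frac{1}{3}}{4} = - \frac{\frac{2}{3} Z}{4} = - \frac{Z}{6}$)
$y P{\left(5 \right)} = - 111 \left(\left(- \frac{1}{6}\right) 5\right) = \left(-111\right) \left(- \frac{5}{6}\right) = \frac{185}{2}$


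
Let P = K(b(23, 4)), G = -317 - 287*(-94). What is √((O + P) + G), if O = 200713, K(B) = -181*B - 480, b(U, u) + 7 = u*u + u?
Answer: 3*√24949 ≈ 473.86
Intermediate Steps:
b(U, u) = -7 + u + u² (b(U, u) = -7 + (u*u + u) = -7 + (u² + u) = -7 + (u + u²) = -7 + u + u²)
G = 26661 (G = -317 + 26978 = 26661)
K(B) = -480 - 181*B
P = -2833 (P = -480 - 181*(-7 + 4 + 4²) = -480 - 181*(-7 + 4 + 16) = -480 - 181*13 = -480 - 2353 = -2833)
√((O + P) + G) = √((200713 - 2833) + 26661) = √(197880 + 26661) = √224541 = 3*√24949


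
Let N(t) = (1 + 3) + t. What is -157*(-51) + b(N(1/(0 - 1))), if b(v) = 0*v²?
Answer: 8007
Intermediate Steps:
N(t) = 4 + t
b(v) = 0
-157*(-51) + b(N(1/(0 - 1))) = -157*(-51) + 0 = 8007 + 0 = 8007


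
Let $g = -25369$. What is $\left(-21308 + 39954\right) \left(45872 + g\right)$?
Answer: $382298938$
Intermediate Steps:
$\left(-21308 + 39954\right) \left(45872 + g\right) = \left(-21308 + 39954\right) \left(45872 - 25369\right) = 18646 \cdot 20503 = 382298938$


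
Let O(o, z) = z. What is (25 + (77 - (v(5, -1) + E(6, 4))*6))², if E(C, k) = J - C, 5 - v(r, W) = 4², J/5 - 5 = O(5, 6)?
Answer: 15876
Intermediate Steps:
J = 55 (J = 25 + 5*6 = 25 + 30 = 55)
v(r, W) = -11 (v(r, W) = 5 - 1*4² = 5 - 1*16 = 5 - 16 = -11)
E(C, k) = 55 - C
(25 + (77 - (v(5, -1) + E(6, 4))*6))² = (25 + (77 - (-11 + (55 - 1*6))*6))² = (25 + (77 - (-11 + (55 - 6))*6))² = (25 + (77 - (-11 + 49)*6))² = (25 + (77 - 38*6))² = (25 + (77 - 1*228))² = (25 + (77 - 228))² = (25 - 151)² = (-126)² = 15876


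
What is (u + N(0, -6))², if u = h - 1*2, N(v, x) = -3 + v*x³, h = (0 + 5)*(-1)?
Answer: 100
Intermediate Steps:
h = -5 (h = 5*(-1) = -5)
u = -7 (u = -5 - 1*2 = -5 - 2 = -7)
(u + N(0, -6))² = (-7 + (-3 + 0*(-6)³))² = (-7 + (-3 + 0*(-216)))² = (-7 + (-3 + 0))² = (-7 - 3)² = (-10)² = 100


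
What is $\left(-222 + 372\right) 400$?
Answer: $60000$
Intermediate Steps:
$\left(-222 + 372\right) 400 = 150 \cdot 400 = 60000$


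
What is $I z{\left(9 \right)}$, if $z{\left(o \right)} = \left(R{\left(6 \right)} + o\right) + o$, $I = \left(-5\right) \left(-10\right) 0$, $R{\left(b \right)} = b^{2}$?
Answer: $0$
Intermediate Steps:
$I = 0$ ($I = 50 \cdot 0 = 0$)
$z{\left(o \right)} = 36 + 2 o$ ($z{\left(o \right)} = \left(6^{2} + o\right) + o = \left(36 + o\right) + o = 36 + 2 o$)
$I z{\left(9 \right)} = 0 \left(36 + 2 \cdot 9\right) = 0 \left(36 + 18\right) = 0 \cdot 54 = 0$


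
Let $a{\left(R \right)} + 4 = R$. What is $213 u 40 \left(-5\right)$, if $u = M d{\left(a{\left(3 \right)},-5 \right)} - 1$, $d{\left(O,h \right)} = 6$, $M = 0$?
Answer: $42600$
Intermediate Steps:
$a{\left(R \right)} = -4 + R$
$u = -1$ ($u = 0 \cdot 6 - 1 = 0 - 1 = -1$)
$213 u 40 \left(-5\right) = 213 \left(-1\right) 40 \left(-5\right) = \left(-213\right) \left(-200\right) = 42600$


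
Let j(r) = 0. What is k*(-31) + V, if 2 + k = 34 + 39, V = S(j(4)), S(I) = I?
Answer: -2201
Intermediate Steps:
V = 0
k = 71 (k = -2 + (34 + 39) = -2 + 73 = 71)
k*(-31) + V = 71*(-31) + 0 = -2201 + 0 = -2201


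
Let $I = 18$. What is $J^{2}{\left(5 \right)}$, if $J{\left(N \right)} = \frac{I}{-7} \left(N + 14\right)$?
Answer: $\frac{116964}{49} \approx 2387.0$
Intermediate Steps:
$J{\left(N \right)} = -36 - \frac{18 N}{7}$ ($J{\left(N \right)} = \frac{18}{-7} \left(N + 14\right) = 18 \left(- \frac{1}{7}\right) \left(14 + N\right) = - \frac{18 \left(14 + N\right)}{7} = -36 - \frac{18 N}{7}$)
$J^{2}{\left(5 \right)} = \left(-36 - \frac{90}{7}\right)^{2} = \left(- \frac{342}{7}\right)^{2} = \frac{116964}{49}$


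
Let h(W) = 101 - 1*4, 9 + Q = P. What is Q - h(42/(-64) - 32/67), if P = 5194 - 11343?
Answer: -6255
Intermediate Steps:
P = -6149
Q = -6158 (Q = -9 - 6149 = -6158)
h(W) = 97 (h(W) = 101 - 4 = 97)
Q - h(42/(-64) - 32/67) = -6158 - 1*97 = -6158 - 97 = -6255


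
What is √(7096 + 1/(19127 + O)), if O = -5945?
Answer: √7296078894/1014 ≈ 84.238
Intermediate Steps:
√(7096 + 1/(19127 + O)) = √(7096 + 1/(19127 - 5945)) = √(7096 + 1/13182) = √(93539473/13182) = √7296078894/1014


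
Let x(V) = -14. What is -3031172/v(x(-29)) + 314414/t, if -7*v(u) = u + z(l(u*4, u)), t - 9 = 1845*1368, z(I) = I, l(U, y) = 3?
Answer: -53554085673122/27763659 ≈ -1.9289e+6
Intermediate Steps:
t = 2523969 (t = 9 + 1845*1368 = 9 + 2523960 = 2523969)
v(u) = -3/7 - u/7 (v(u) = -(u + 3)/7 = -(3 + u)/7 = -3/7 - u/7)
-3031172/v(x(-29)) + 314414/t = -3031172/(-3/7 - 1/7*(-14)) + 314414/2523969 = -3031172/(-3/7 + 2) + 314414*(1/2523969) = -3031172/11/7 + 314414/2523969 = -3031172*7/11 + 314414/2523969 = -21218204/11 + 314414/2523969 = -53554085673122/27763659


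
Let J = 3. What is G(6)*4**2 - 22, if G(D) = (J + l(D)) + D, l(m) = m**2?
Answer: 698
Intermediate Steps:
G(D) = 3 + D + D**2 (G(D) = (3 + D**2) + D = 3 + D + D**2)
G(6)*4**2 - 22 = (3 + 6 + 6**2)*4**2 - 22 = (3 + 6 + 36)*16 - 22 = 45*16 - 22 = 720 - 22 = 698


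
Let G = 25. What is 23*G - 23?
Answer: 552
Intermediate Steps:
23*G - 23 = 23*25 - 23 = 575 - 23 = 552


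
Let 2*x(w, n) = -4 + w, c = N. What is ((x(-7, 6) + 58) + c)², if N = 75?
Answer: 65025/4 ≈ 16256.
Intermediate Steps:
c = 75
x(w, n) = -2 + w/2 (x(w, n) = (-4 + w)/2 = -2 + w/2)
((x(-7, 6) + 58) + c)² = (((-2 + (½)*(-7)) + 58) + 75)² = (((-2 - 7/2) + 58) + 75)² = ((-11/2 + 58) + 75)² = (105/2 + 75)² = (255/2)² = 65025/4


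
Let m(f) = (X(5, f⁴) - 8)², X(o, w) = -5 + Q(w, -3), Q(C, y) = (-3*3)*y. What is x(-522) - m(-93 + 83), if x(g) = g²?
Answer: 272288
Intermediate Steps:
Q(C, y) = -9*y
X(o, w) = 22 (X(o, w) = -5 - 9*(-3) = -5 + 27 = 22)
m(f) = 196 (m(f) = (22 - 8)² = 14² = 196)
x(-522) - m(-93 + 83) = (-522)² - 1*196 = 272484 - 196 = 272288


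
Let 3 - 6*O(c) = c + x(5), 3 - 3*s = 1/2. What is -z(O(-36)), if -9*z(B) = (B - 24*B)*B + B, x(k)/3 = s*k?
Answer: -63971/1296 ≈ -49.360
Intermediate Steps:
s = ⅚ (s = 1 - 1/(3*2) = 1 - ⅓*½ = 1 - ⅙ = ⅚ ≈ 0.83333)
x(k) = 5*k/2 (x(k) = 3*(5*k/6) = 5*k/2)
O(c) = -19/12 - c/6 (O(c) = ½ - (c + (5/2)*5)/6 = ½ - (c + 25/2)/6 = ½ - (25/2 + c)/6 = ½ + (-25/12 - c/6) = -19/12 - c/6)
z(B) = -B/9 + 23*B²/9 (z(B) = -((B - 24*B)*B + B)/9 = -((-23*B)*B + B)/9 = -(-23*B² + B)/9 = -(B - 23*B²)/9 = -B/9 + 23*B²/9)
-z(O(-36)) = -(-19/12 - ⅙*(-36))*(-1 + 23*(-19/12 - ⅙*(-36)))/9 = -(-19/12 + 6)*(-1 + 23*(-19/12 + 6))/9 = -53*(-1 + 23*(53/12))/(9*12) = -53*(-1 + 1219/12)/(9*12) = -53*1207/(9*12*12) = -1*63971/1296 = -63971/1296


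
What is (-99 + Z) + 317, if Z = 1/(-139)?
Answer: 30301/139 ≈ 217.99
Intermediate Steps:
Z = -1/139 ≈ -0.0071942
(-99 + Z) + 317 = (-99 - 1/139) + 317 = -13762/139 + 317 = 30301/139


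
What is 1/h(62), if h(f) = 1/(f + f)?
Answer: 124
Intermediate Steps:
h(f) = 1/(2*f)
1/h(62) = 1/((½)/62) = 1/((½)*(1/62)) = 1/(1/124) = 124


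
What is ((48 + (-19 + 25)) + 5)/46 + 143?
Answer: 6637/46 ≈ 144.28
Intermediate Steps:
((48 + (-19 + 25)) + 5)/46 + 143 = ((48 + 6) + 5)/46 + 143 = (54 + 5)/46 + 143 = (1/46)*59 + 143 = 59/46 + 143 = 6637/46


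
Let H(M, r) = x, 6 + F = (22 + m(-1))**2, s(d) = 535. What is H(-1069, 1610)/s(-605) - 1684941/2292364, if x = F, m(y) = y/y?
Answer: 297462937/1226414740 ≈ 0.24255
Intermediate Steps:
m(y) = 1
F = 523 (F = -6 + (22 + 1)**2 = -6 + 23**2 = -6 + 529 = 523)
x = 523
H(M, r) = 523
H(-1069, 1610)/s(-605) - 1684941/2292364 = 523/535 - 1684941/2292364 = 297462937/1226414740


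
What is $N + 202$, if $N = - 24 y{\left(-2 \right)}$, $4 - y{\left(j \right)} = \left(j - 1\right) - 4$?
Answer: $-62$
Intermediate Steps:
$y{\left(j \right)} = 9 - j$ ($y{\left(j \right)} = 4 - \left(\left(j - 1\right) - 4\right) = 4 - \left(\left(-1 + j\right) - 4\right) = 4 - \left(-5 + j\right) = 9 - j$)
$N = -264$ ($N = - 24 \left(9 - -2\right) = - 24 \left(9 + 2\right) = \left(-24\right) 11 = -264$)
$N + 202 = -264 + 202 = -62$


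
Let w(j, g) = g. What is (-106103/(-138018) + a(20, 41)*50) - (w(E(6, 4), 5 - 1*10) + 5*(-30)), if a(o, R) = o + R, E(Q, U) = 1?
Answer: 442453793/138018 ≈ 3205.8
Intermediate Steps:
a(o, R) = R + o
(-106103/(-138018) + a(20, 41)*50) - (w(E(6, 4), 5 - 1*10) + 5*(-30)) = (-106103/(-138018) + (41 + 20)*50) - ((5 - 1*10) + 5*(-30)) = (-106103*(-1/138018) + 61*50) - ((5 - 10) - 150) = (106103/138018 + 3050) - (-5 - 150) = 421061003/138018 - 1*(-155) = 421061003/138018 + 155 = 442453793/138018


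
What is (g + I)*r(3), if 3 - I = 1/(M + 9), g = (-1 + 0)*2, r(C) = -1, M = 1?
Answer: -9/10 ≈ -0.90000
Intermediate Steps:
g = -2 (g = -1*2 = -2)
I = 29/10 (I = 3 - 1/(1 + 9) = 3 - 1/10 = 3 - 1*⅒ = 3 - ⅒ = 29/10 ≈ 2.9000)
(g + I)*r(3) = (-2 + 29/10)*(-1) = (9/10)*(-1) = -9/10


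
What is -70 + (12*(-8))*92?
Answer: -8902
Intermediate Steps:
-70 + (12*(-8))*92 = -70 - 96*92 = -70 - 8832 = -8902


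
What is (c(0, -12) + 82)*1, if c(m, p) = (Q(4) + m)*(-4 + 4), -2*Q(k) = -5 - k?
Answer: 82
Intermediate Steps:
Q(k) = 5/2 + k/2 (Q(k) = -(-5 - k)/2 = 5/2 + k/2)
c(m, p) = 0 (c(m, p) = ((5/2 + (1/2)*4) + m)*(-4 + 4) = ((5/2 + 2) + m)*0 = (9/2 + m)*0 = 0)
(c(0, -12) + 82)*1 = (0 + 82)*1 = 82*1 = 82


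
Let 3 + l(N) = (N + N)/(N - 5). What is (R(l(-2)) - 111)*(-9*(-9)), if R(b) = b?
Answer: -64314/7 ≈ -9187.7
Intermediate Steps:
l(N) = -3 + 2*N/(-5 + N) (l(N) = -3 + (N + N)/(N - 5) = -3 + (2*N)/(-5 + N) = -3 + 2*N/(-5 + N))
(R(l(-2)) - 111)*(-9*(-9)) = ((15 - 1*(-2))/(-5 - 2) - 111)*(-9*(-9)) = ((15 + 2)/(-7) - 111)*81 = (-⅐*17 - 111)*81 = (-17/7 - 111)*81 = -794/7*81 = -64314/7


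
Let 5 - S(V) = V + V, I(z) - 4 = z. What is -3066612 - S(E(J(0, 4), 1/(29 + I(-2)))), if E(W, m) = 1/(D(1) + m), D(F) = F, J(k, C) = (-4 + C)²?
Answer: -49065841/16 ≈ -3.0666e+6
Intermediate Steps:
I(z) = 4 + z
E(W, m) = 1/(1 + m)
S(V) = 5 - 2*V (S(V) = 5 - (V + V) = 5 - 2*V)
-3066612 - S(E(J(0, 4), 1/(29 + I(-2)))) = -3066612 - (5 - 2/(1 + 1/(29 + (4 - 2)))) = -3066612 - (5 - 2/(1 + 1/(29 + 2))) = -3066612 - (5 - 2/(1 + 1/31)) = -3066612 - (5 - 2/32/31) = -3066612 - (5 - 2*31/32) = -3066612 - (5 - 31/16) = -3066612 - 1*49/16 = -3066612 - 49/16 = -49065841/16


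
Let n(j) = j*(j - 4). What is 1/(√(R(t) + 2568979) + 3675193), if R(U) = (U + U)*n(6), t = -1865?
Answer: 3675193/13507041063030 - √2524219/13507041063030 ≈ 2.7198e-7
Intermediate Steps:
n(j) = j*(-4 + j)
R(U) = 24*U (R(U) = (U + U)*(6*(-4 + 6)) = (2*U)*(6*2) = (2*U)*12 = 24*U)
1/(√(R(t) + 2568979) + 3675193) = 1/(√(24*(-1865) + 2568979) + 3675193) = 1/(√(-44760 + 2568979) + 3675193) = 1/(√2524219 + 3675193) = 1/(3675193 + √2524219)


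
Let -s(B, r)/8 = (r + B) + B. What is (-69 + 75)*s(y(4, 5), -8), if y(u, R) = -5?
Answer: 864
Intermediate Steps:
s(B, r) = -16*B - 8*r (s(B, r) = -8*((r + B) + B) = -8*((B + r) + B) = -8*(r + 2*B) = -16*B - 8*r)
(-69 + 75)*s(y(4, 5), -8) = (-69 + 75)*(-16*(-5) - 8*(-8)) = 6*(80 + 64) = 6*144 = 864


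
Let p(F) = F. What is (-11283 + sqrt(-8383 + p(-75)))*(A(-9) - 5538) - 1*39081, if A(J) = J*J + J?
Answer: 61633797 - 5466*I*sqrt(8458) ≈ 6.1634e+7 - 5.0269e+5*I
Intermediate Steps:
A(J) = J + J**2 (A(J) = J**2 + J = J + J**2)
(-11283 + sqrt(-8383 + p(-75)))*(A(-9) - 5538) - 1*39081 = (-11283 + sqrt(-8383 - 75))*(-9*(1 - 9) - 5538) - 1*39081 = (-11283 + sqrt(-8458))*(-9*(-8) - 5538) - 39081 = (-11283 + I*sqrt(8458))*(72 - 5538) - 39081 = (-11283 + I*sqrt(8458))*(-5466) - 39081 = (61672878 - 5466*I*sqrt(8458)) - 39081 = 61633797 - 5466*I*sqrt(8458)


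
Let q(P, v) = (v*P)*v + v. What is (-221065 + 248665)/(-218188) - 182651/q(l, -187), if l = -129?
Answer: -21164133103/246071771836 ≈ -0.086008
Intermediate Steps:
q(P, v) = v + P*v² (q(P, v) = (P*v)*v + v = P*v² + v = v + P*v²)
(-221065 + 248665)/(-218188) - 182651/q(l, -187) = (-221065 + 248665)/(-218188) - 182651*(-1/(187*(1 - 129*(-187)))) = 27600*(-1/218188) - 182651*(-1/(187*(1 + 24123))) = -6900/54547 - 182651/((-187*24124)) = -6900/54547 - 182651/(-4511188) = -6900/54547 - 182651*(-1/4511188) = -6900/54547 + 182651/4511188 = -21164133103/246071771836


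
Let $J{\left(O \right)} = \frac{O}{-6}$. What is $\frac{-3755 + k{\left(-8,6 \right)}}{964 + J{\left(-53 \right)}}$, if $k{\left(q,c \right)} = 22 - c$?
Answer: $- \frac{22434}{5837} \approx -3.8434$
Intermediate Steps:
$J{\left(O \right)} = - \frac{O}{6}$ ($J{\left(O \right)} = O \left(- \frac{1}{6}\right) = - \frac{O}{6}$)
$\frac{-3755 + k{\left(-8,6 \right)}}{964 + J{\left(-53 \right)}} = \frac{-3755 + \left(22 - 6\right)}{964 - - \frac{53}{6}} = \frac{-3755 + \left(22 - 6\right)}{964 + \frac{53}{6}} = \frac{-3755 + 16}{\frac{5837}{6}} = \left(-3739\right) \frac{6}{5837} = - \frac{22434}{5837}$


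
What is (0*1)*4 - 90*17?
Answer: -1530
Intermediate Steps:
(0*1)*4 - 90*17 = 0*4 - 90*17 = 0 - 1530 = -1530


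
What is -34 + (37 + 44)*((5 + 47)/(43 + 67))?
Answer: 236/55 ≈ 4.2909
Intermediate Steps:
-34 + (37 + 44)*((5 + 47)/(43 + 67)) = -34 + 81*(52/110) = -34 + 81*(52*(1/110)) = -34 + 81*(26/55) = -34 + 2106/55 = 236/55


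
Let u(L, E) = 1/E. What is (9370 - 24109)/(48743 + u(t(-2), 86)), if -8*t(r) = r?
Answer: -1267554/4191899 ≈ -0.30238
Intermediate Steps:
t(r) = -r/8
(9370 - 24109)/(48743 + u(t(-2), 86)) = (9370 - 24109)/(48743 + 1/86) = -14739/(48743 + 1/86) = -14739/4191899/86 = -14739*86/4191899 = -1267554/4191899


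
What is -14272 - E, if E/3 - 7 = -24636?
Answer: 59615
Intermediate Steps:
E = -73887 (E = 21 + 3*(-24636) = 21 - 73908 = -73887)
-14272 - E = -14272 - 1*(-73887) = -14272 + 73887 = 59615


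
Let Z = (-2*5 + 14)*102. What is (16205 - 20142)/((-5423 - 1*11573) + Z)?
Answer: 3937/16588 ≈ 0.23734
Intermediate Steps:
Z = 408 (Z = (-10 + 14)*102 = 4*102 = 408)
(16205 - 20142)/((-5423 - 1*11573) + Z) = (16205 - 20142)/((-5423 - 1*11573) + 408) = -3937/((-5423 - 11573) + 408) = -3937/(-16996 + 408) = -3937/(-16588) = -3937*(-1/16588) = 3937/16588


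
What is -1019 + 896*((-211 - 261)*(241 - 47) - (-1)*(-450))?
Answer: -82449147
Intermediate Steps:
-1019 + 896*((-211 - 261)*(241 - 47) - (-1)*(-450)) = -1019 + 896*(-472*194 - 1*450) = -1019 + 896*(-91568 - 450) = -1019 + 896*(-92018) = -1019 - 82448128 = -82449147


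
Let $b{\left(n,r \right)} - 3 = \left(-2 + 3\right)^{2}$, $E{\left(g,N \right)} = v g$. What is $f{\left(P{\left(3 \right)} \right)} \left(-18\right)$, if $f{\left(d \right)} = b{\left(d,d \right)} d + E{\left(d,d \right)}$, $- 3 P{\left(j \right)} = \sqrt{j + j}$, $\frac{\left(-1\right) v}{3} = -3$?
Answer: $78 \sqrt{6} \approx 191.06$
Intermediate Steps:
$v = 9$ ($v = \left(-3\right) \left(-3\right) = 9$)
$P{\left(j \right)} = - \frac{\sqrt{2} \sqrt{j}}{3}$ ($P{\left(j \right)} = - \frac{\sqrt{j + j}}{3} = - \frac{\sqrt{2 j}}{3} = - \frac{\sqrt{2} \sqrt{j}}{3}$)
$E{\left(g,N \right)} = 9 g$
$b{\left(n,r \right)} = 4$ ($b{\left(n,r \right)} = 3 + \left(-2 + 3\right)^{2} = 3 + 1^{2} = 3 + 1 = 4$)
$f{\left(d \right)} = 13 d$ ($f{\left(d \right)} = 4 d + 9 d = 13 d$)
$f{\left(P{\left(3 \right)} \right)} \left(-18\right) = 13 \left(- \frac{\sqrt{2} \sqrt{3}}{3}\right) \left(-18\right) = 13 \left(- \frac{\sqrt{6}}{3}\right) \left(-18\right) = - \frac{13 \sqrt{6}}{3} \left(-18\right) = 78 \sqrt{6}$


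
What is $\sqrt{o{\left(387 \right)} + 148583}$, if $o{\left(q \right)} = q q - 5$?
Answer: $\sqrt{298347} \approx 546.21$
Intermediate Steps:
$o{\left(q \right)} = -5 + q^{2}$ ($o{\left(q \right)} = q^{2} - 5 = -5 + q^{2}$)
$\sqrt{o{\left(387 \right)} + 148583} = \sqrt{\left(-5 + 387^{2}\right) + 148583} = \sqrt{\left(-5 + 149769\right) + 148583} = \sqrt{149764 + 148583} = \sqrt{298347}$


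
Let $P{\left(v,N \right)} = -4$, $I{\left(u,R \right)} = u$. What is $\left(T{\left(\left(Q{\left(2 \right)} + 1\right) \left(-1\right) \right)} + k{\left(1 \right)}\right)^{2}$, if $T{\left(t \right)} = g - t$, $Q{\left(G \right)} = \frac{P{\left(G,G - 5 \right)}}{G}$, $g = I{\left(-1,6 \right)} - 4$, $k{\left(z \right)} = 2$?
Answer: $16$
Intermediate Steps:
$g = -5$ ($g = -1 - 4 = -5$)
$Q{\left(G \right)} = - \frac{4}{G}$
$T{\left(t \right)} = -5 - t$
$\left(T{\left(\left(Q{\left(2 \right)} + 1\right) \left(-1\right) \right)} + k{\left(1 \right)}\right)^{2} = \left(\left(-5 - \left(- \frac{4}{2} + 1\right) \left(-1\right)\right) + 2\right)^{2} = \left(\left(-5 - \left(\left(-4\right) \frac{1}{2} + 1\right) \left(-1\right)\right) + 2\right)^{2} = \left(\left(-5 - \left(-2 + 1\right) \left(-1\right)\right) + 2\right)^{2} = \left(\left(-5 - \left(-1\right) \left(-1\right)\right) + 2\right)^{2} = \left(\left(-5 - 1\right) + 2\right)^{2} = \left(-6 + 2\right)^{2} = \left(-4\right)^{2} = 16$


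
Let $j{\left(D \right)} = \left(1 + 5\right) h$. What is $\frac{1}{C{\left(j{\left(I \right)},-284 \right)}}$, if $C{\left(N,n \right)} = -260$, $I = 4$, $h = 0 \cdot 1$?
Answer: $- \frac{1}{260} \approx -0.0038462$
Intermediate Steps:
$h = 0$
$j{\left(D \right)} = 0$ ($j{\left(D \right)} = \left(1 + 5\right) 0 = 6 \cdot 0 = 0$)
$\frac{1}{C{\left(j{\left(I \right)},-284 \right)}} = \frac{1}{-260} = - \frac{1}{260}$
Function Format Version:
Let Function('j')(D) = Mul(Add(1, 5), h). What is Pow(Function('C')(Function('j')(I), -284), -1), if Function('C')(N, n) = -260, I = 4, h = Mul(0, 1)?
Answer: Rational(-1, 260) ≈ -0.0038462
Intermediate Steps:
h = 0
Function('j')(D) = 0 (Function('j')(D) = Mul(Add(1, 5), 0) = Mul(6, 0) = 0)
Pow(Function('C')(Function('j')(I), -284), -1) = Pow(-260, -1) = Rational(-1, 260)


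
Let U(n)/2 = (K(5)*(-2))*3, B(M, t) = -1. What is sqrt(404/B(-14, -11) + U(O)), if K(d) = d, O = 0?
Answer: 4*I*sqrt(29) ≈ 21.541*I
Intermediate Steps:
U(n) = -60 (U(n) = 2*((5*(-2))*3) = 2*(-10*3) = 2*(-30) = -60)
sqrt(404/B(-14, -11) + U(O)) = sqrt(404/(-1) - 60) = sqrt(404*(-1) - 60) = sqrt(-404 - 60) = sqrt(-464) = 4*I*sqrt(29)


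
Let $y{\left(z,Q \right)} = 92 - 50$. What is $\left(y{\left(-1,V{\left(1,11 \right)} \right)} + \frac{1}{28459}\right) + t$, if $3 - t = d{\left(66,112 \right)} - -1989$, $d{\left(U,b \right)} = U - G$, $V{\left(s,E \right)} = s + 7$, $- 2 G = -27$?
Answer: $- \frac{113636785}{56918} \approx -1996.5$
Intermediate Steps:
$G = \frac{27}{2}$ ($G = \left(- \frac{1}{2}\right) \left(-27\right) = \frac{27}{2} \approx 13.5$)
$V{\left(s,E \right)} = 7 + s$
$y{\left(z,Q \right)} = 42$
$d{\left(U,b \right)} = - \frac{27}{2} + U$ ($d{\left(U,b \right)} = U - \frac{27}{2} = - \frac{27}{2} + U$)
$t = - \frac{4077}{2}$ ($t = 3 - \left(\left(- \frac{27}{2} + 66\right) - -1989\right) = 3 - \left(\frac{105}{2} + 1989\right) = 3 - \frac{4083}{2} = - \frac{4077}{2} \approx -2038.5$)
$\left(y{\left(-1,V{\left(1,11 \right)} \right)} + \frac{1}{28459}\right) + t = \left(42 + \frac{1}{28459}\right) - \frac{4077}{2} = \frac{1195279}{28459} - \frac{4077}{2} = - \frac{113636785}{56918}$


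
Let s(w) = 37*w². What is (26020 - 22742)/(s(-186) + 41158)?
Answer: 149/60055 ≈ 0.0024811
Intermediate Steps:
(26020 - 22742)/(s(-186) + 41158) = (26020 - 22742)/(37*(-186)² + 41158) = 3278/(37*34596 + 41158) = 3278/(1280052 + 41158) = 3278/1321210 = 3278*(1/1321210) = 149/60055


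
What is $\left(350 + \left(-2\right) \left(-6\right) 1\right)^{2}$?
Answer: $131044$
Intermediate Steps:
$\left(350 + \left(-2\right) \left(-6\right) 1\right)^{2} = \left(350 + 12 \cdot 1\right)^{2} = \left(350 + 12\right)^{2} = 362^{2} = 131044$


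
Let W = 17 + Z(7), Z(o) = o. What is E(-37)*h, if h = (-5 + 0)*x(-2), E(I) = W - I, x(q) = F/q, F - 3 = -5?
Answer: -305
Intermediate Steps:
F = -2 (F = 3 - 5 = -2)
W = 24 (W = 17 + 7 = 24)
x(q) = -2/q
E(I) = 24 - I
h = -5 (h = (-5 + 0)*(-2/(-2)) = -(-10)*(-1)/2 = -5*1 = -5)
E(-37)*h = (24 - 1*(-37))*(-5) = (24 + 37)*(-5) = 61*(-5) = -305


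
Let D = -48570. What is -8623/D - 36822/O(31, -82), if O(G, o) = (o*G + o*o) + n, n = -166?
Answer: -438453643/48764280 ≈ -8.9913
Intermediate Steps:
O(G, o) = -166 + o² + G*o (O(G, o) = (o*G + o*o) - 166 = (G*o + o²) - 166 = (o² + G*o) - 166 = -166 + o² + G*o)
-8623/D - 36822/O(31, -82) = -8623/(-48570) - 36822/(-166 + (-82)² + 31*(-82)) = -8623*(-1/48570) - 36822/(-166 + 6724 - 2542) = 8623/48570 - 36822/4016 = 8623/48570 - 36822*1/4016 = 8623/48570 - 18411/2008 = -438453643/48764280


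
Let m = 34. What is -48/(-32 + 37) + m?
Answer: 122/5 ≈ 24.400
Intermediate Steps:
-48/(-32 + 37) + m = -48/(-32 + 37) + 34 = -48/5 + 34 = 122/5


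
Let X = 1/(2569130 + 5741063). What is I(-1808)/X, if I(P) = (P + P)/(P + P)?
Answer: 8310193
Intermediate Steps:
X = 1/8310193 ≈ 1.2033e-7
I(P) = 1 (I(P) = (2*P)/((2*P)) = (2*P)*(1/(2*P)) = 1)
I(-1808)/X = 1/(1/8310193) = 1*8310193 = 8310193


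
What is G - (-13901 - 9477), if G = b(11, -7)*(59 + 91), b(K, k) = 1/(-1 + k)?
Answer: 93437/4 ≈ 23359.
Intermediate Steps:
G = -75/4 (G = (59 + 91)/(-1 - 7) = 150/(-8) = -⅛*150 = -75/4 ≈ -18.750)
G - (-13901 - 9477) = -75/4 - (-13901 - 9477) = -75/4 - 1*(-23378) = -75/4 + 23378 = 93437/4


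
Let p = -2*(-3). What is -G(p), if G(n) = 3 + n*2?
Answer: -15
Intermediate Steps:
p = 6
G(n) = 3 + 2*n
-G(p) = -(3 + 2*6) = -(3 + 12) = -1*15 = -15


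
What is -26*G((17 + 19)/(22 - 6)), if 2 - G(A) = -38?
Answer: -1040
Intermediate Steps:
G(A) = 40 (G(A) = 2 - 1*(-38) = 2 + 38 = 40)
-26*G((17 + 19)/(22 - 6)) = -26*40 = -1040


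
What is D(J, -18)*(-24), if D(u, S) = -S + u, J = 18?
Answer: -864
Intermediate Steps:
D(u, S) = u - S
D(J, -18)*(-24) = (18 - 1*(-18))*(-24) = (18 + 18)*(-24) = 36*(-24) = -864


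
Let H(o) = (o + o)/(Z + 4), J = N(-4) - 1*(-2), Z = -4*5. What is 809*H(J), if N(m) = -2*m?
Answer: -4045/4 ≈ -1011.3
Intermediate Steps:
Z = -20
J = 10 (J = -2*(-4) - 1*(-2) = 8 + 2 = 10)
H(o) = -o/8 (H(o) = (o + o)/(-20 + 4) = (2*o)/(-16) = (2*o)*(-1/16) = -o/8)
809*H(J) = 809*(-⅛*10) = 809*(-5/4) = -4045/4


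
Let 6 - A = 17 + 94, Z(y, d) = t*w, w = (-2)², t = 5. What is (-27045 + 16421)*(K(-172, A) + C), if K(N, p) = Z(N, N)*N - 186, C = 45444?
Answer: -444274432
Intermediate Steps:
w = 4
Z(y, d) = 20 (Z(y, d) = 5*4 = 20)
A = -105 (A = 6 - (17 + 94) = 6 - 1*111 = 6 - 111 = -105)
K(N, p) = -186 + 20*N (K(N, p) = 20*N - 186 = -186 + 20*N)
(-27045 + 16421)*(K(-172, A) + C) = (-27045 + 16421)*((-186 + 20*(-172)) + 45444) = -10624*((-186 - 3440) + 45444) = -10624*(-3626 + 45444) = -10624*41818 = -444274432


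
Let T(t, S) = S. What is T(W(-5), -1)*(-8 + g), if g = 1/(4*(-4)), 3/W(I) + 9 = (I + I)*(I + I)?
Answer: 129/16 ≈ 8.0625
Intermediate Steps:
W(I) = 3/(-9 + 4*I²) (W(I) = 3/(-9 + (I + I)*(I + I)) = 3/(-9 + (2*I)*(2*I)) = 3/(-9 + 4*I²))
g = -1/16 (g = (¼)*(-¼) = -1/16 ≈ -0.062500)
T(W(-5), -1)*(-8 + g) = -(-8 - 1/16) = -1*(-129/16) = 129/16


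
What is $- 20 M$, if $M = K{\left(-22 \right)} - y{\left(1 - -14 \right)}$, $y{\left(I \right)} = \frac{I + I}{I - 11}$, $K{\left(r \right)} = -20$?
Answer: $550$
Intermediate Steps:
$y{\left(I \right)} = \frac{2 I}{-11 + I}$
$M = - \frac{55}{2}$ ($M = -20 - \frac{2 \left(1 - -14\right)}{-11 + \left(1 - -14\right)} = -20 - \frac{2 \left(1 + 14\right)}{-11 + \left(1 + 14\right)} = -20 - 2 \cdot 15 \frac{1}{-11 + 15} = -20 - 2 \cdot 15 \cdot \frac{1}{4} = -20 - \frac{15}{2} = - \frac{55}{2} \approx -27.5$)
$- 20 M = \left(-20\right) \left(- \frac{55}{2}\right) = 550$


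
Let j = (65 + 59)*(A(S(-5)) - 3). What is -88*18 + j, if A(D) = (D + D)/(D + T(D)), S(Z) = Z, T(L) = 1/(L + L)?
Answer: -87356/51 ≈ -1712.9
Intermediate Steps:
T(L) = 1/(2*L)
A(D) = 2*D/(D + 1/(2*D)) (A(D) = (D + D)/(D + 1/(2*D)) = (2*D)/(D + 1/(2*D)) = 2*D/(D + 1/(2*D)))
j = -6572/51 (j = (65 + 59)*(4*(-5)²/(1 + 2*(-5)²) - 3) = 124*(4*25/(1 + 2*25) - 3) = 124*(4*25/(1 + 50) - 3) = 124*(4*25/51 - 3) = 124*(4*25*(1/51) - 3) = 124*(100/51 - 3) = 124*(-53/51) = -6572/51 ≈ -128.86)
-88*18 + j = -88*18 - 6572/51 = -1584 - 6572/51 = -87356/51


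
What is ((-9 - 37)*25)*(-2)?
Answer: 2300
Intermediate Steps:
((-9 - 37)*25)*(-2) = -46*25*(-2) = -1150*(-2) = 2300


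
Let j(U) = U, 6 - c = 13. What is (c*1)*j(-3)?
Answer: 21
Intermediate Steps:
c = -7 (c = 6 - 1*13 = 6 - 13 = -7)
(c*1)*j(-3) = -7*1*(-3) = -7*(-3) = 21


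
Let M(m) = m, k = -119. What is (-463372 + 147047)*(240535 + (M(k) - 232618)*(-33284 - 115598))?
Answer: -10960848061738925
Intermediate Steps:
(-463372 + 147047)*(240535 + (M(k) - 232618)*(-33284 - 115598)) = (-463372 + 147047)*(240535 + (-119 - 232618)*(-33284 - 115598)) = -316325*(240535 - 232737*(-148882)) = -316325*(240535 + 34650350034) = -316325*34650590569 = -10960848061738925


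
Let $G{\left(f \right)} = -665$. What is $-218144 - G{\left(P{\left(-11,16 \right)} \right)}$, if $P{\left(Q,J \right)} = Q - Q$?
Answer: $-217479$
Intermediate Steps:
$P{\left(Q,J \right)} = 0$
$-218144 - G{\left(P{\left(-11,16 \right)} \right)} = -218144 - -665 = -218144 + 665 = -217479$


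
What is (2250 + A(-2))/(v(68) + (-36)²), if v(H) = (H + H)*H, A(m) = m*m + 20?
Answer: 1137/5272 ≈ 0.21567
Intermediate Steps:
A(m) = 20 + m² (A(m) = m² + 20 = 20 + m²)
v(H) = 2*H² (v(H) = (2*H)*H = 2*H²)
(2250 + A(-2))/(v(68) + (-36)²) = (2250 + (20 + (-2)²))/(2*68² + (-36)²) = (2250 + (20 + 4))/(2*4624 + 1296) = (2250 + 24)/(9248 + 1296) = 2274/10544 = 2274*(1/10544) = 1137/5272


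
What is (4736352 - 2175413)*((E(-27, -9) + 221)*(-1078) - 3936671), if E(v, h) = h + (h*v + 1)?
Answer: -11340449956421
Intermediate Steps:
E(v, h) = 1 + h + h*v (E(v, h) = h + (1 + h*v) = 1 + h + h*v)
(4736352 - 2175413)*((E(-27, -9) + 221)*(-1078) - 3936671) = (4736352 - 2175413)*(((1 - 9 - 9*(-27)) + 221)*(-1078) - 3936671) = 2560939*(((1 - 9 + 243) + 221)*(-1078) - 3936671) = 2560939*((235 + 221)*(-1078) - 3936671) = 2560939*(456*(-1078) - 3936671) = 2560939*(-491568 - 3936671) = 2560939*(-4428239) = -11340449956421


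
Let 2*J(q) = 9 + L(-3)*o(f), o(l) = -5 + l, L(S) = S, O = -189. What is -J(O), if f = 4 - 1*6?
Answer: -15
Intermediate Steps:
f = -2 (f = 4 - 6 = -2)
J(q) = 15 (J(q) = (9 - 3*(-5 - 2))/2 = (9 - 3*(-7))/2 = (9 + 21)/2 = (½)*30 = 15)
-J(O) = -1*15 = -15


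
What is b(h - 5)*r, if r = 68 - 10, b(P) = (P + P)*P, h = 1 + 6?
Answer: 464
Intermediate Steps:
h = 7
b(P) = 2*P**2 (b(P) = (2*P)*P = 2*P**2)
r = 58
b(h - 5)*r = (2*(7 - 5)**2)*58 = (2*2**2)*58 = (2*4)*58 = 8*58 = 464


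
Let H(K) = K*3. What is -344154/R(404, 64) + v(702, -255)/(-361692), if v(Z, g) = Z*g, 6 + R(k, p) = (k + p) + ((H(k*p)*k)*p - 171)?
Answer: 130318703543/263401936202 ≈ 0.49475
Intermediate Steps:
H(K) = 3*K
R(k, p) = -177 + k + p + 3*k**2*p**2 (R(k, p) = -6 + ((k + p) + (((3*(k*p))*k)*p - 171)) = -6 + ((k + p) + (((3*k*p)*k)*p - 171)) = -6 + ((k + p) + ((3*p*k**2)*p - 171)) = -6 + ((k + p) + (3*k**2*p**2 - 171)) = -6 + ((k + p) + (-171 + 3*k**2*p**2)) = -6 + (-171 + k + p + 3*k**2*p**2) = -177 + k + p + 3*k**2*p**2)
-344154/R(404, 64) + v(702, -255)/(-361692) = -344154/(-177 + 404 + 64 + 3*404**2*64**2) + (702*(-255))/(-361692) = -344154/(-177 + 404 + 64 + 3*163216*4096) - 179010*(-1/361692) = -344154/(-177 + 404 + 64 + 2005598208) + 195/394 = -344154/2005598499 + 195/394 = -344154*1/2005598499 + 195/394 = -114718/668532833 + 195/394 = 130318703543/263401936202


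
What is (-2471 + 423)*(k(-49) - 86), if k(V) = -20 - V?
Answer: 116736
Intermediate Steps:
(-2471 + 423)*(k(-49) - 86) = (-2471 + 423)*((-20 - 1*(-49)) - 86) = -2048*((-20 + 49) - 86) = -2048*(29 - 86) = -2048*(-57) = 116736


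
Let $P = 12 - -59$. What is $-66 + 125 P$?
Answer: $8809$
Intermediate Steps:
$P = 71$ ($P = 12 + 59 = 71$)
$-66 + 125 P = -66 + 125 \cdot 71 = -66 + 8875 = 8809$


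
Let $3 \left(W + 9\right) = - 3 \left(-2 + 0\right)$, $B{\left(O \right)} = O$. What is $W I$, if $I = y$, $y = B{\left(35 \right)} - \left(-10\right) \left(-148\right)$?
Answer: $10115$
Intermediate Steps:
$W = -7$ ($W = -9 + \frac{\left(-3\right) \left(-2 + 0\right)}{3} = -9 + \frac{\left(-3\right) \left(-2\right)}{3} = -9 + \frac{1}{3} \cdot 6 = -9 + 2 = -7$)
$y = -1445$ ($y = 35 - \left(-10\right) \left(-148\right) = 35 - 1480 = -1445$)
$I = -1445$
$W I = \left(-7\right) \left(-1445\right) = 10115$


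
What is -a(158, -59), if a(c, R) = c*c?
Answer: -24964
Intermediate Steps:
a(c, R) = c²
-a(158, -59) = -1*158² = -1*24964 = -24964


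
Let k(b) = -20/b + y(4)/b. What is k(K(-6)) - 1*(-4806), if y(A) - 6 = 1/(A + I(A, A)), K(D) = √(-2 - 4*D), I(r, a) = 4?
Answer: 4806 - 111*√22/176 ≈ 4803.0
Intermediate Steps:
y(A) = 6 + 1/(4 + A) (y(A) = 6 + 1/(A + 4) = 6 + 1/(4 + A))
k(b) = -111/(8*b) (k(b) = -20/b + ((25 + 6*4)/(4 + 4))/b = -20/b + ((25 + 24)/8)/b = -20/b + ((⅛)*49)/b = -20/b + 49/(8*b) = -111/(8*b))
k(K(-6)) - 1*(-4806) = -111/(8*√(-2 - 4*(-6))) - 1*(-4806) = -111/(8*√(-2 + 24)) + 4806 = -111*√22/22/8 + 4806 = -111*√22/176 + 4806 = 4806 - 111*√22/176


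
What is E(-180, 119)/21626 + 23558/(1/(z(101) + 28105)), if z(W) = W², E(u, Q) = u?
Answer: 9757789044034/10813 ≈ 9.0241e+8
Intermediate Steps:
E(-180, 119)/21626 + 23558/(1/(z(101) + 28105)) = -180/21626 + 23558/(1/(101² + 28105)) = -180*1/21626 + 23558/(1/(10201 + 28105)) = -90/10813 + 23558/(1/38306) = -90/10813 + 23558*38306 = -90/10813 + 902412748 = 9757789044034/10813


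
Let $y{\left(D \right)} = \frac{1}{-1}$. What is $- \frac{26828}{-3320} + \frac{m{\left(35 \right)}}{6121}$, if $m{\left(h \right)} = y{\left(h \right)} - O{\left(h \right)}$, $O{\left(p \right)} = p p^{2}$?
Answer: $\frac{5466467}{5080430} \approx 1.076$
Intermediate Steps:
$y{\left(D \right)} = -1$
$O{\left(p \right)} = p^{3}$
$m{\left(h \right)} = -1 - h^{3}$
$- \frac{26828}{-3320} + \frac{m{\left(35 \right)}}{6121} = - \frac{26828}{-3320} + \frac{-1 - 35^{3}}{6121} = \left(-26828\right) \left(- \frac{1}{3320}\right) + \left(-1 - 42875\right) \frac{1}{6121} = \frac{6707}{830} + \left(-1 - 42875\right) \frac{1}{6121} = \frac{6707}{830} - \frac{42876}{6121} = \frac{5466467}{5080430}$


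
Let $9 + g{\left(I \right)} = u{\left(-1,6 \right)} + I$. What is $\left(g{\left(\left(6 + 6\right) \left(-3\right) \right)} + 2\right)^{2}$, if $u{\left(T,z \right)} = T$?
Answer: $1936$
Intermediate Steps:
$g{\left(I \right)} = -10 + I$ ($g{\left(I \right)} = -9 + \left(-1 + I\right) = -10 + I$)
$\left(g{\left(\left(6 + 6\right) \left(-3\right) \right)} + 2\right)^{2} = \left(\left(-10 + \left(6 + 6\right) \left(-3\right)\right) + 2\right)^{2} = \left(\left(-10 + 12 \left(-3\right)\right) + 2\right)^{2} = \left(\left(-10 - 36\right) + 2\right)^{2} = \left(-46 + 2\right)^{2} = \left(-44\right)^{2} = 1936$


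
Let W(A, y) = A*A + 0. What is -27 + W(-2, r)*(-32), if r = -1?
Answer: -155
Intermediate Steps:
W(A, y) = A**2 (W(A, y) = A**2 + 0 = A**2)
-27 + W(-2, r)*(-32) = -27 + (-2)**2*(-32) = -27 + 4*(-32) = -27 - 128 = -155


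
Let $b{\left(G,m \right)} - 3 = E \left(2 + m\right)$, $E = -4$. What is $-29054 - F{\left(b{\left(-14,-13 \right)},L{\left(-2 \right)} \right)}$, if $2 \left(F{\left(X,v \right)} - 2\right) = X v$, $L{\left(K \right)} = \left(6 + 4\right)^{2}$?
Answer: $-31406$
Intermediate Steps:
$b{\left(G,m \right)} = -5 - 4 m$ ($b{\left(G,m \right)} = 3 - 4 \left(2 + m\right) = 3 - \left(8 + 4 m\right) = -5 - 4 m$)
$L{\left(K \right)} = 100$ ($L{\left(K \right)} = 10^{2} = 100$)
$F{\left(X,v \right)} = 2 + \frac{X v}{2}$
$-29054 - F{\left(b{\left(-14,-13 \right)},L{\left(-2 \right)} \right)} = -29054 - \left(2 + \frac{1}{2} \left(-5 - -52\right) 100\right) = -29054 - \left(2 + \frac{1}{2} \left(-5 + 52\right) 100\right) = -29054 - \left(2 + \frac{1}{2} \cdot 47 \cdot 100\right) = -29054 - \left(2 + 2350\right) = -29054 - 2352 = -31406$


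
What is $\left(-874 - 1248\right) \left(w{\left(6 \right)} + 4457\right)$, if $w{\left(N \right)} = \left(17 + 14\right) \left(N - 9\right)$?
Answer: $-9260408$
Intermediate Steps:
$w{\left(N \right)} = -279 + 31 N$ ($w{\left(N \right)} = 31 \left(-9 + N\right) = -279 + 31 N$)
$\left(-874 - 1248\right) \left(w{\left(6 \right)} + 4457\right) = \left(-874 - 1248\right) \left(\left(-279 + 31 \cdot 6\right) + 4457\right) = \left(-874 + \left(-2338 + 1090\right)\right) \left(\left(-279 + 186\right) + 4457\right) = \left(-874 - 1248\right) \left(-93 + 4457\right) = \left(-2122\right) 4364 = -9260408$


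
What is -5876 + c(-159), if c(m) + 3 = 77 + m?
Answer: -5961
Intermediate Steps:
c(m) = 74 + m (c(m) = -3 + (77 + m) = 74 + m)
-5876 + c(-159) = -5876 + (74 - 159) = -5876 - 85 = -5961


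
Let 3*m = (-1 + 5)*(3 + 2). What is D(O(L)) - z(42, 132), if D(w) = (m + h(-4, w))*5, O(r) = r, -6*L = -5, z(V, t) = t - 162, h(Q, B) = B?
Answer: 135/2 ≈ 67.500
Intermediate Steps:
z(V, t) = -162 + t
L = ⅚ (L = -⅙*(-5) = ⅚ ≈ 0.83333)
m = 20/3 (m = ((-1 + 5)*(3 + 2))/3 = (4*5)/3 = (⅓)*20 = 20/3 ≈ 6.6667)
D(w) = 100/3 + 5*w (D(w) = (20/3 + w)*5 = 100/3 + 5*w)
D(O(L)) - z(42, 132) = (100/3 + 5*(⅚)) - (-162 + 132) = (100/3 + 25/6) - 1*(-30) = 75/2 + 30 = 135/2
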